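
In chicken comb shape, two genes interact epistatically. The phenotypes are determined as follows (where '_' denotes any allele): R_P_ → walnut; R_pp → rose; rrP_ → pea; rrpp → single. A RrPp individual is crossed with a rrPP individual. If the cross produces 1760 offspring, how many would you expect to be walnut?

Cross: RrPp × rrPP — consider each gene separately:
R gene: Rr × rr → 2 Rr, 2 rr → 2 R_ : 2 rr (out of 4)
P gene: Pp × PP → 2 PP, 2 Pp → 4 P_ (out of 4)
Genotype classes (out of 4 × 4 = 16): R_P_ = 2×4 = 8; rrP_ = 2×4 = 8
Apply the phenotype rules: R_P_ (8) → walnut; rrP_ (8) → pea
Phenotype counts (out of 16): 8 walnut, 8 pea
walnut: 8 out of 16 → fraction 1/2
Expected count = 1/2 × 1760 = 880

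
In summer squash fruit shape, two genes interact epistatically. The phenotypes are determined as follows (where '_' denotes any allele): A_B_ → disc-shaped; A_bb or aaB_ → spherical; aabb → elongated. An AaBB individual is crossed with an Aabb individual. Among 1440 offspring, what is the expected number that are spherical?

Cross: AaBB × Aabb — consider each gene separately:
A gene: Aa × Aa → 1 AA, 2 Aa, 1 aa → 3 A_ : 1 aa (out of 4)
B gene: BB × bb → 4 Bb → 4 B_ (out of 4)
Genotype classes (out of 4 × 4 = 16): A_B_ = 3×4 = 12; aaB_ = 1×4 = 4
Apply the phenotype rules: A_B_ (12) → disc-shaped; aaB_ (4) → spherical
Phenotype counts (out of 16): 12 disc-shaped, 4 spherical
spherical: 4 out of 16 → fraction 1/4
Expected count = 1/4 × 1440 = 360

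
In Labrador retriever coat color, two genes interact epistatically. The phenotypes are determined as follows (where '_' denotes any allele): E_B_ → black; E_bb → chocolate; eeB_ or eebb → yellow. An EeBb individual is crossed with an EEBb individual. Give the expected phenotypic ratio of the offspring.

Cross: EeBb × EEBb — consider each gene separately:
E gene: Ee × EE → 2 EE, 2 Ee → 4 E_ (out of 4)
B gene: Bb × Bb → 1 BB, 2 Bb, 1 bb → 3 B_ : 1 bb (out of 4)
Genotype classes (out of 4 × 4 = 16): E_B_ = 4×3 = 12; E_bb = 4×1 = 4
Apply the phenotype rules: E_B_ (12) → black; E_bb (4) → chocolate
Phenotype counts (out of 16): 12 black, 4 chocolate
Ratio: 3 black : 1 chocolate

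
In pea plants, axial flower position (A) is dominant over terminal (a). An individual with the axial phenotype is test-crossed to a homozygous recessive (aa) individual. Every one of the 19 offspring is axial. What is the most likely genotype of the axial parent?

Test cross: ? × aa
All offspring are axial.
If the unknown parent were heterozygous (Aa), about half of 19 offspring would be terminal; none are. The unknown parent is most likely homozygous dominant (AA).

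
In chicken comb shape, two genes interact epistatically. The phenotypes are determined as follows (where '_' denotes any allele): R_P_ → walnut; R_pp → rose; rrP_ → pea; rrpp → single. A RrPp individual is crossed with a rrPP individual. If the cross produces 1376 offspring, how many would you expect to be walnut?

Cross: RrPp × rrPP — consider each gene separately:
R gene: Rr × rr → 2 Rr, 2 rr → 2 R_ : 2 rr (out of 4)
P gene: Pp × PP → 2 PP, 2 Pp → 4 P_ (out of 4)
Genotype classes (out of 4 × 4 = 16): R_P_ = 2×4 = 8; rrP_ = 2×4 = 8
Apply the phenotype rules: R_P_ (8) → walnut; rrP_ (8) → pea
Phenotype counts (out of 16): 8 walnut, 8 pea
walnut: 8 out of 16 → fraction 1/2
Expected count = 1/2 × 1376 = 688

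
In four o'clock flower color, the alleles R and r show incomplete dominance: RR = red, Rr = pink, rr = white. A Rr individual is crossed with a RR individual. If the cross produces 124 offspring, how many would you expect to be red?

Punnett square for Rr × RR:
Offspring genotypes: 2 RR, 2 Rr
Phenotype counts: 2 red, 2 pink
red: 2 out of 4 → fraction 1/2
Expected count = 1/2 × 124 = 62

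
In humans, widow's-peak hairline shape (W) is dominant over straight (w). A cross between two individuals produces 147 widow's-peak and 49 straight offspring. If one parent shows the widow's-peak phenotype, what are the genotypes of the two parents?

Observed offspring: 147 widow's-peak, 49 straight
The observed ratio simplifies to 3:1. Straight (ww) offspring appear, so each parent must contribute one w allele. The parent stated to show widow's-peak carries W, so it is Ww. The other parent is then either Ww or ww: Ww × ww would give a 1:1 split, whereas Ww × Ww gives 3:1 — matching the data. So both parents are heterozygous (Ww × Ww).
Parent genotypes: Ww × Ww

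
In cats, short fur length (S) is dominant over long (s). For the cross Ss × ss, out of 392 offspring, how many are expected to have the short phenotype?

Punnett square for Ss × ss:
Offspring genotypes: 2 Ss, 2 ss
Total offspring: 4
Count with target: 2
Probability: 2/4 = 1/2
Expected count = 1/2 × 392 = 196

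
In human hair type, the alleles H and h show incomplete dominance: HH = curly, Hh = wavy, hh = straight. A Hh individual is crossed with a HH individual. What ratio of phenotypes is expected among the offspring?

Punnett square for Hh × HH:
Offspring genotypes: 2 HH, 2 Hh
Phenotype counts: 2 curly, 2 wavy
Ratio: 1 curly : 1 wavy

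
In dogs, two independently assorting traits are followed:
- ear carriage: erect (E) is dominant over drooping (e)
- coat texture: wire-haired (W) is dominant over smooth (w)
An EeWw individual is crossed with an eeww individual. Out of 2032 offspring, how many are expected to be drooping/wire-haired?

Dihybrid cross EeWw × eeww — consider each gene separately:
ear carriage: Ee × ee → 2 Ee, 2 ee → 2 E_ : 2 ee (out of 4)
coat texture: Ww × ww → 2 Ww, 2 ww → 2 W_ : 2 ww (out of 4)
Combine (counts out of 4 × 4 = 16): erect/wire-haired (E_W_) = 2×2 = 4; erect/smooth (E_ww) = 2×2 = 4; drooping/wire-haired (eeW_) = 2×2 = 4; drooping/smooth (eeww) = 2×2 = 4
Phenotype counts (out of 16): 4 erect/wire-haired, 4 erect/smooth, 4 drooping/wire-haired, 4 drooping/smooth
drooping/wire-haired: 4 out of 16 → fraction 1/4
Expected count = 1/4 × 2032 = 508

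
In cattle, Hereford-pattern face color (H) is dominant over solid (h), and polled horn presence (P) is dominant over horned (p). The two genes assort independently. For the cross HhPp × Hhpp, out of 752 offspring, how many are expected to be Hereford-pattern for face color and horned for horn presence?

Dihybrid cross HhPp × Hhpp — consider each gene separately:
face color: Hh × Hh → 1 HH, 2 Hh, 1 hh → 3 H_ : 1 hh (out of 4)
horn presence: Pp × pp → 2 Pp, 2 pp → 2 P_ : 2 pp (out of 4)
Looking for: Hereford-pattern (H_) and horned (pp)
P(Hereford-pattern) = 3/4, P(horned) = 2/4
P(both) = 3/4 × 2/4 = 6/16 = 3/8
Expected count = 3/8 × 752 = 282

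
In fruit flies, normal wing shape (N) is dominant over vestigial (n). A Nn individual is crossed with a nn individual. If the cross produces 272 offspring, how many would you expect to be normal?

Punnett square for Nn × nn:
Offspring genotypes: 2 Nn, 2 nn
normal: 2, vestigial: 2
normal: 2 out of 4 → fraction 1/2
Expected count = 1/2 × 272 = 136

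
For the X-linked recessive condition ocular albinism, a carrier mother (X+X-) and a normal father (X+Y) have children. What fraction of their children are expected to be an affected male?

Cross: X+X- × X+Y
Offspring: 1 X+X+, 1 X+Y, 1 X+X-, 1 X-Y
Probability of an affected male: 1/4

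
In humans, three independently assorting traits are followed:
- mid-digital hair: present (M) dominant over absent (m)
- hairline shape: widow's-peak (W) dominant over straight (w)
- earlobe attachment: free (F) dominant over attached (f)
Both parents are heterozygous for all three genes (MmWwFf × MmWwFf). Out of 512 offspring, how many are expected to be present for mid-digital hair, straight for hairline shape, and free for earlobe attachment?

Trihybrid cross: MmWwFf × MmWwFf
Each trait segregates independently with a 3:1 phenotypic ratio, so each gene contributes 3/4 (dominant) or 1/4 (recessive).
Target: present (mid-digital hair), straight (hairline shape), free (earlobe attachment)
Probability = product of independent per-trait probabilities
= 3/4 × 1/4 × 3/4 = 9/64
Expected count = 9/64 × 512 = 72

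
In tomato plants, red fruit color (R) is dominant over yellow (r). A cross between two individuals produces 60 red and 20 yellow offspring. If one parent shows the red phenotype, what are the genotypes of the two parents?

Observed offspring: 60 red, 20 yellow
The observed ratio simplifies to 3:1. Yellow (rr) offspring appear, so each parent must contribute one r allele. The parent stated to show red carries R, so it is Rr. The other parent is then either Rr or rr: Rr × rr would give a 1:1 split, whereas Rr × Rr gives 3:1 — matching the data. So both parents are heterozygous (Rr × Rr).
Parent genotypes: Rr × Rr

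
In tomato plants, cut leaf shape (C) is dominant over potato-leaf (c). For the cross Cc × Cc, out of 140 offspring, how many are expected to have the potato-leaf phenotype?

Punnett square for Cc × Cc:
Offspring genotypes: 1 CC, 2 Cc, 1 cc
Total offspring: 4
Count with target: 1
Probability: 1/4
Expected count = 1/4 × 140 = 35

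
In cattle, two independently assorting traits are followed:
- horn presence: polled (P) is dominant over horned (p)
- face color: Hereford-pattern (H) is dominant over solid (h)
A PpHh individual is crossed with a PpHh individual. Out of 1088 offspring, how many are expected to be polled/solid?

Dihybrid cross PpHh × PpHh — consider each gene separately:
horn presence: Pp × Pp → 1 PP, 2 Pp, 1 pp → 3 P_ : 1 pp (out of 4)
face color: Hh × Hh → 1 HH, 2 Hh, 1 hh → 3 H_ : 1 hh (out of 4)
Combine (counts out of 4 × 4 = 16): polled/Hereford-pattern (P_H_) = 3×3 = 9; polled/solid (P_hh) = 3×1 = 3; horned/Hereford-pattern (ppH_) = 1×3 = 3; horned/solid (pphh) = 1×1 = 1
Phenotype counts (out of 16): 9 polled/Hereford-pattern, 3 polled/solid, 3 horned/Hereford-pattern, 1 horned/solid
polled/solid: 3 out of 16 → fraction 3/16
Expected count = 3/16 × 1088 = 204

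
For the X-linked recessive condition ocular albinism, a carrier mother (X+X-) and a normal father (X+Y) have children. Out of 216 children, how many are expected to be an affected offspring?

Cross: X+X- × X+Y
Offspring: 1 X+X+, 1 X+Y, 1 X+X-, 1 X-Y
Probability of an affected offspring: 1/4
Expected count = 1/4 × 216 = 54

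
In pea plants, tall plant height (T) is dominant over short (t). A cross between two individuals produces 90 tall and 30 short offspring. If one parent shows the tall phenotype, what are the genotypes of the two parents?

Observed offspring: 90 tall, 30 short
The observed ratio simplifies to 3:1. Short (tt) offspring appear, so each parent must contribute one t allele. The parent stated to show tall carries T, so it is Tt. The other parent is then either Tt or tt: Tt × tt would give a 1:1 split, whereas Tt × Tt gives 3:1 — matching the data. So both parents are heterozygous (Tt × Tt).
Parent genotypes: Tt × Tt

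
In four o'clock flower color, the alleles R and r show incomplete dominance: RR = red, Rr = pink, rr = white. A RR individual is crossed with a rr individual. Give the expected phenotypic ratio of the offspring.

Punnett square for RR × rr:
Offspring genotypes: 4 Rr
Phenotype counts: 4 pink
Ratio: all pink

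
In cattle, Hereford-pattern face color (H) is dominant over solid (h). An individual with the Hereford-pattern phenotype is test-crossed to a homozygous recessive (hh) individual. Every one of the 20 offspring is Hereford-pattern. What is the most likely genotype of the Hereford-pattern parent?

Test cross: ? × hh
All offspring are Hereford-pattern.
If the unknown parent were heterozygous (Hh), about half of 20 offspring would be solid; none are. The unknown parent is most likely homozygous dominant (HH).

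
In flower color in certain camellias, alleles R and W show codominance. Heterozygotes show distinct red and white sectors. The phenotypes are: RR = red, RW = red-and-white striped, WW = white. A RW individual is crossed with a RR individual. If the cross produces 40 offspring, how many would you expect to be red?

Punnett square for RW × RR:
Offspring genotypes: 2 RR, 2 RW
Phenotype counts: 2 red, 2 red-and-white striped
red: 2 out of 4 → fraction 1/2
Expected count = 1/2 × 40 = 20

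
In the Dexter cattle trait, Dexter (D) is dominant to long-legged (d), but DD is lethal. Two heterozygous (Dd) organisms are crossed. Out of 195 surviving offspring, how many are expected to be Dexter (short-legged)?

Cross: Dd × Dd
Punnett square offspring (before lethality): 1 DD, 2 Dd, 1 dd
The DD genotype is lethal (embryos die); surviving offspring: 2 Dd, 1 dd
Dexter (short-legged): 2 out of 3 → fraction 2/3
Expected count = 2/3 × 195 = 130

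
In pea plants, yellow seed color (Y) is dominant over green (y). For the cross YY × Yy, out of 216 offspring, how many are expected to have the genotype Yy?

Punnett square for YY × Yy:
Offspring genotypes: 2 YY, 2 Yy
Total offspring: 4
Count with target: 2
Probability: 2/4 = 1/2
Expected count = 1/2 × 216 = 108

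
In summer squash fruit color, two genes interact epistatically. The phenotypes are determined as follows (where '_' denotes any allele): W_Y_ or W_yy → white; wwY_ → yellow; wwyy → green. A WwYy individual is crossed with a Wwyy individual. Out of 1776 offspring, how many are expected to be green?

Cross: WwYy × Wwyy — consider each gene separately:
W gene: Ww × Ww → 1 WW, 2 Ww, 1 ww → 3 W_ : 1 ww (out of 4)
Y gene: Yy × yy → 2 Yy, 2 yy → 2 Y_ : 2 yy (out of 4)
Genotype classes (out of 4 × 4 = 16): W_Y_ = 3×2 = 6; W_yy = 3×2 = 6; wwY_ = 1×2 = 2; wwyy = 1×2 = 2
Apply the phenotype rules: W_Y_ (6) + W_yy (6) → white; wwY_ (2) → yellow; wwyy (2) → green
Phenotype counts (out of 16): 12 white, 2 yellow, 2 green
green: 2 out of 16 → fraction 1/8
Expected count = 1/8 × 1776 = 222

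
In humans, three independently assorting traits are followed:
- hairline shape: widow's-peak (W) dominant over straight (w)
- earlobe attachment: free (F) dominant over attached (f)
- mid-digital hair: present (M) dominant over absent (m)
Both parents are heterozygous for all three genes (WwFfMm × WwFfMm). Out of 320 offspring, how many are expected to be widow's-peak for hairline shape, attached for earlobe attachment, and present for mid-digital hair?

Trihybrid cross: WwFfMm × WwFfMm
Each trait segregates independently with a 3:1 phenotypic ratio, so each gene contributes 3/4 (dominant) or 1/4 (recessive).
Target: widow's-peak (hairline shape), attached (earlobe attachment), present (mid-digital hair)
Probability = product of independent per-trait probabilities
= 3/4 × 1/4 × 3/4 = 9/64
Expected count = 9/64 × 320 = 45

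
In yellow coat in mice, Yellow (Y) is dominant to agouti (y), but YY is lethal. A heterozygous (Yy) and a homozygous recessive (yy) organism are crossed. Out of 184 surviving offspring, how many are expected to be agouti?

Cross: Yy × yy
Punnett square offspring (before lethality): 2 Yy, 2 yy
No YY offspring are produced in this cross.
agouti: 2 out of 4 → fraction 1/2
Expected count = 1/2 × 184 = 92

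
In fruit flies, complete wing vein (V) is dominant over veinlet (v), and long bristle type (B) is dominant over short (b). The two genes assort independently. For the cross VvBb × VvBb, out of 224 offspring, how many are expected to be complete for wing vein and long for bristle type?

Dihybrid cross VvBb × VvBb — consider each gene separately:
wing vein: Vv × Vv → 1 VV, 2 Vv, 1 vv → 3 V_ : 1 vv (out of 4)
bristle type: Bb × Bb → 1 BB, 2 Bb, 1 bb → 3 B_ : 1 bb (out of 4)
Looking for: complete (V_) and long (B_)
P(complete) = 3/4, P(long) = 3/4
P(both) = 3/4 × 3/4 = 9/16
Expected count = 9/16 × 224 = 126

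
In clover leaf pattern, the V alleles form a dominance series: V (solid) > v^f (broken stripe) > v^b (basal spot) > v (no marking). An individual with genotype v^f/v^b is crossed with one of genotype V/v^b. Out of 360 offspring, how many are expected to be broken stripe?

Cross: v^f/v^b × V/v^b
Allele dominance: V > v^f > v^b > v
Offspring genotypes: 1 V/v^f, 1 v^f/v^b, 1 V/v^b, 1 v^b/v^b
Phenotype counts: 2 solid, 1 broken stripe, 1 basal spot
broken stripe: 1 out of 4 → fraction 1/4
Expected count = 1/4 × 360 = 90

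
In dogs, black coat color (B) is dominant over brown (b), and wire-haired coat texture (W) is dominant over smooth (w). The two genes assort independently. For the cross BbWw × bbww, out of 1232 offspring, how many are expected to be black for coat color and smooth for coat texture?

Dihybrid cross BbWw × bbww — consider each gene separately:
coat color: Bb × bb → 2 Bb, 2 bb → 2 B_ : 2 bb (out of 4)
coat texture: Ww × ww → 2 Ww, 2 ww → 2 W_ : 2 ww (out of 4)
Looking for: black (B_) and smooth (ww)
P(black) = 2/4, P(smooth) = 2/4
P(both) = 2/4 × 2/4 = 4/16 = 1/4
Expected count = 1/4 × 1232 = 308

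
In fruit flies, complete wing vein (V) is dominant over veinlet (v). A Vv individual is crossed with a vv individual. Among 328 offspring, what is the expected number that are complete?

Punnett square for Vv × vv:
Offspring genotypes: 2 Vv, 2 vv
complete: 2, veinlet: 2
complete: 2 out of 4 → fraction 1/2
Expected count = 1/2 × 328 = 164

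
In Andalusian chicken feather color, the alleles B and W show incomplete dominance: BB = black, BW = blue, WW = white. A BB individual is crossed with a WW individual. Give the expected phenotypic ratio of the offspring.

Punnett square for BB × WW:
Offspring genotypes: 4 BW
Phenotype counts: 4 blue
Ratio: all blue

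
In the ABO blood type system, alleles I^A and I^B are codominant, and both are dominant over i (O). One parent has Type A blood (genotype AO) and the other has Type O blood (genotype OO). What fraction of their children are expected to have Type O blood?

Cross: AO × OO
Possible offspring genotypes: 2 AO, 2 OO
Blood type counts: 2 Type A, 2 Type O
Probability of Type O: 2/4 = 1/2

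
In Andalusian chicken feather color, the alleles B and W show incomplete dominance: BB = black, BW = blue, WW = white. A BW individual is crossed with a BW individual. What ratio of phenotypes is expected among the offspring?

Punnett square for BW × BW:
Offspring genotypes: 1 BB, 2 BW, 1 WW
Phenotype counts: 1 black, 2 blue, 1 white
Ratio: 1 black : 2 blue : 1 white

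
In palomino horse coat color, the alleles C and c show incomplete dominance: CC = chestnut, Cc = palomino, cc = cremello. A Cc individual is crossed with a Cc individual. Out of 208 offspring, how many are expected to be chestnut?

Punnett square for Cc × Cc:
Offspring genotypes: 1 CC, 2 Cc, 1 cc
Phenotype counts: 1 chestnut, 2 palomino, 1 cremello
chestnut: 1 out of 4 → fraction 1/4
Expected count = 1/4 × 208 = 52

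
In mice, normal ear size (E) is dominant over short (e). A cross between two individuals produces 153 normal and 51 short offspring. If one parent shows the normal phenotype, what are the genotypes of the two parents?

Observed offspring: 153 normal, 51 short
The observed ratio simplifies to 3:1. Short (ee) offspring appear, so each parent must contribute one e allele. The parent stated to show normal carries E, so it is Ee. The other parent is then either Ee or ee: Ee × ee would give a 1:1 split, whereas Ee × Ee gives 3:1 — matching the data. So both parents are heterozygous (Ee × Ee).
Parent genotypes: Ee × Ee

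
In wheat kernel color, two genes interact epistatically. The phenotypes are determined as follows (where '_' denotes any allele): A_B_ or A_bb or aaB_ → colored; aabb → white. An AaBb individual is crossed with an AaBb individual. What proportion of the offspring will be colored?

Cross: AaBb × AaBb — consider each gene separately:
A gene: Aa × Aa → 1 AA, 2 Aa, 1 aa → 3 A_ : 1 aa (out of 4)
B gene: Bb × Bb → 1 BB, 2 Bb, 1 bb → 3 B_ : 1 bb (out of 4)
Genotype classes (out of 4 × 4 = 16): A_B_ = 3×3 = 9; A_bb = 3×1 = 3; aaB_ = 1×3 = 3; aabb = 1×1 = 1
Apply the phenotype rules: A_B_ (9) + A_bb (3) + aaB_ (3) → colored; aabb (1) → white
Phenotype counts (out of 16): 15 colored, 1 white
colored: 15 out of 16
Probability: 15/16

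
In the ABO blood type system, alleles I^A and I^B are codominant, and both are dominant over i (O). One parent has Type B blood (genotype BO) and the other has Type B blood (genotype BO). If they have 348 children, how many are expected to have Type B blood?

Cross: BO × BO
Possible offspring genotypes: 1 BB, 2 BO, 1 OO
Blood type counts: 3 Type B, 1 Type O
Probability of Type B: 3/4
Expected count = 3/4 × 348 = 261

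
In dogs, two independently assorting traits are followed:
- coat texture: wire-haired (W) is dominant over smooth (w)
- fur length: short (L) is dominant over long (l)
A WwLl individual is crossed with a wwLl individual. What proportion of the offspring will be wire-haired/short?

Dihybrid cross WwLl × wwLl — consider each gene separately:
coat texture: Ww × ww → 2 Ww, 2 ww → 2 W_ : 2 ww (out of 4)
fur length: Ll × Ll → 1 LL, 2 Ll, 1 ll → 3 L_ : 1 ll (out of 4)
Combine (counts out of 4 × 4 = 16): wire-haired/short (W_L_) = 2×3 = 6; wire-haired/long (W_ll) = 2×1 = 2; smooth/short (wwL_) = 2×3 = 6; smooth/long (wwll) = 2×1 = 2
Phenotype counts (out of 16): 6 wire-haired/short, 2 wire-haired/long, 6 smooth/short, 2 smooth/long
wire-haired/short: 6 out of 16
Probability: 6/16 = 3/8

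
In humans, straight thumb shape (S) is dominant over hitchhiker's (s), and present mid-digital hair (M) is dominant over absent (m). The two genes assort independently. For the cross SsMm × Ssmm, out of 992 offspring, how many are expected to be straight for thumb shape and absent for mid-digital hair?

Dihybrid cross SsMm × Ssmm — consider each gene separately:
thumb shape: Ss × Ss → 1 SS, 2 Ss, 1 ss → 3 S_ : 1 ss (out of 4)
mid-digital hair: Mm × mm → 2 Mm, 2 mm → 2 M_ : 2 mm (out of 4)
Looking for: straight (S_) and absent (mm)
P(straight) = 3/4, P(absent) = 2/4
P(both) = 3/4 × 2/4 = 6/16 = 3/8
Expected count = 3/8 × 992 = 372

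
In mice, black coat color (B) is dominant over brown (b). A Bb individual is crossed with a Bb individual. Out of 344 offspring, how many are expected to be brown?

Punnett square for Bb × Bb:
Offspring genotypes: 1 BB, 2 Bb, 1 bb
black: 3, brown: 1
brown: 1 out of 4 → fraction 1/4
Expected count = 1/4 × 344 = 86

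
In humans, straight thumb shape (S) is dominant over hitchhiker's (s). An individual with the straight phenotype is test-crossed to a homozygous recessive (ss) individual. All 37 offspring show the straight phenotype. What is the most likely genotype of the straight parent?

Test cross: ? × ss
All offspring are straight.
If the unknown parent were heterozygous (Ss), about half of 37 offspring would be hitchhiker's; none are. The unknown parent is most likely homozygous dominant (SS).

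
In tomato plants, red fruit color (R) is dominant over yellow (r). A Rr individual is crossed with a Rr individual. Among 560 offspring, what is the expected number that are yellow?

Punnett square for Rr × Rr:
Offspring genotypes: 1 RR, 2 Rr, 1 rr
red: 3, yellow: 1
yellow: 1 out of 4 → fraction 1/4
Expected count = 1/4 × 560 = 140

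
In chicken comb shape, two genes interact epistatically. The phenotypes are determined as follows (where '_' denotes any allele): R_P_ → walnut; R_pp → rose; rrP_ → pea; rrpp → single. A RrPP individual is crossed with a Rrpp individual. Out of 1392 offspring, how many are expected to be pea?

Cross: RrPP × Rrpp — consider each gene separately:
R gene: Rr × Rr → 1 RR, 2 Rr, 1 rr → 3 R_ : 1 rr (out of 4)
P gene: PP × pp → 4 Pp → 4 P_ (out of 4)
Genotype classes (out of 4 × 4 = 16): R_P_ = 3×4 = 12; rrP_ = 1×4 = 4
Apply the phenotype rules: R_P_ (12) → walnut; rrP_ (4) → pea
Phenotype counts (out of 16): 12 walnut, 4 pea
pea: 4 out of 16 → fraction 1/4
Expected count = 1/4 × 1392 = 348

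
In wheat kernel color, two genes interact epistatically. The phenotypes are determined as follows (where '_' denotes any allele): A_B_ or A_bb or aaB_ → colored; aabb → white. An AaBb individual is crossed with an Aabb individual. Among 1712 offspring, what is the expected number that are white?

Cross: AaBb × Aabb — consider each gene separately:
A gene: Aa × Aa → 1 AA, 2 Aa, 1 aa → 3 A_ : 1 aa (out of 4)
B gene: Bb × bb → 2 Bb, 2 bb → 2 B_ : 2 bb (out of 4)
Genotype classes (out of 4 × 4 = 16): A_B_ = 3×2 = 6; A_bb = 3×2 = 6; aaB_ = 1×2 = 2; aabb = 1×2 = 2
Apply the phenotype rules: A_B_ (6) + A_bb (6) + aaB_ (2) → colored; aabb (2) → white
Phenotype counts (out of 16): 14 colored, 2 white
white: 2 out of 16 → fraction 1/8
Expected count = 1/8 × 1712 = 214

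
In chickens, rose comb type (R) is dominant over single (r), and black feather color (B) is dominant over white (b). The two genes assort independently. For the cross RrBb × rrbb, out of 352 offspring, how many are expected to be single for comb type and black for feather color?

Dihybrid cross RrBb × rrbb — consider each gene separately:
comb type: Rr × rr → 2 Rr, 2 rr → 2 R_ : 2 rr (out of 4)
feather color: Bb × bb → 2 Bb, 2 bb → 2 B_ : 2 bb (out of 4)
Looking for: single (rr) and black (B_)
P(single) = 2/4, P(black) = 2/4
P(both) = 2/4 × 2/4 = 4/16 = 1/4
Expected count = 1/4 × 352 = 88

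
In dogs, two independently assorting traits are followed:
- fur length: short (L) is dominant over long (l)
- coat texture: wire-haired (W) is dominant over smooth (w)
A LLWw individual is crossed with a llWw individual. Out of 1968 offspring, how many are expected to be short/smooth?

Dihybrid cross LLWw × llWw — consider each gene separately:
fur length: LL × ll → 4 Ll → 4 L_ (out of 4)
coat texture: Ww × Ww → 1 WW, 2 Ww, 1 ww → 3 W_ : 1 ww (out of 4)
Combine (counts out of 4 × 4 = 16): short/wire-haired (L_W_) = 4×3 = 12; short/smooth (L_ww) = 4×1 = 4
Phenotype counts (out of 16): 12 short/wire-haired, 4 short/smooth
short/smooth: 4 out of 16 → fraction 1/4
Expected count = 1/4 × 1968 = 492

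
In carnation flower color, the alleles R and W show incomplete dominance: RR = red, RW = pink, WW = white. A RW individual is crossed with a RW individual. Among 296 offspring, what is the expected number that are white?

Punnett square for RW × RW:
Offspring genotypes: 1 RR, 2 RW, 1 WW
Phenotype counts: 1 red, 2 pink, 1 white
white: 1 out of 4 → fraction 1/4
Expected count = 1/4 × 296 = 74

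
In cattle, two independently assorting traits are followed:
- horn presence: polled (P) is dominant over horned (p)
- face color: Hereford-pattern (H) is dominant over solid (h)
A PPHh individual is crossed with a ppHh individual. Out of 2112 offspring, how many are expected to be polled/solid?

Dihybrid cross PPHh × ppHh — consider each gene separately:
horn presence: PP × pp → 4 Pp → 4 P_ (out of 4)
face color: Hh × Hh → 1 HH, 2 Hh, 1 hh → 3 H_ : 1 hh (out of 4)
Combine (counts out of 4 × 4 = 16): polled/Hereford-pattern (P_H_) = 4×3 = 12; polled/solid (P_hh) = 4×1 = 4
Phenotype counts (out of 16): 12 polled/Hereford-pattern, 4 polled/solid
polled/solid: 4 out of 16 → fraction 1/4
Expected count = 1/4 × 2112 = 528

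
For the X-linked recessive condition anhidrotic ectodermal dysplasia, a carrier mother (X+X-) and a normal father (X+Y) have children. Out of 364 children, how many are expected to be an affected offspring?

Cross: X+X- × X+Y
Offspring: 1 X+X+, 1 X+Y, 1 X+X-, 1 X-Y
Probability of an affected offspring: 1/4
Expected count = 1/4 × 364 = 91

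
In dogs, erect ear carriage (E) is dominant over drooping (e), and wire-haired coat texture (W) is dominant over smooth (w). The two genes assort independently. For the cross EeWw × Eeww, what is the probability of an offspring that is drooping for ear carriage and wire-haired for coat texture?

Dihybrid cross EeWw × Eeww — consider each gene separately:
ear carriage: Ee × Ee → 1 EE, 2 Ee, 1 ee → 3 E_ : 1 ee (out of 4)
coat texture: Ww × ww → 2 Ww, 2 ww → 2 W_ : 2 ww (out of 4)
Looking for: drooping (ee) and wire-haired (W_)
P(drooping) = 1/4, P(wire-haired) = 2/4
P(both) = 1/4 × 2/4 = 2/16 = 1/8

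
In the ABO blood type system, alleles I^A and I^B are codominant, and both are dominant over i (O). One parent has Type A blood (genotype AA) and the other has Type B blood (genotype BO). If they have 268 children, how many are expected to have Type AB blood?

Cross: AA × BO
Possible offspring genotypes: 2 AB, 2 AO
Blood type counts: 2 Type AB, 2 Type A
Probability of Type AB: 2/4 = 1/2
Expected count = 1/2 × 268 = 134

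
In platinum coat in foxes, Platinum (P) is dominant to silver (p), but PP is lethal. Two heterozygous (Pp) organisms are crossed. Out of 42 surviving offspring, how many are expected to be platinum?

Cross: Pp × Pp
Punnett square offspring (before lethality): 1 PP, 2 Pp, 1 pp
The PP genotype is lethal (embryos die); surviving offspring: 2 Pp, 1 pp
platinum: 2 out of 3 → fraction 2/3
Expected count = 2/3 × 42 = 28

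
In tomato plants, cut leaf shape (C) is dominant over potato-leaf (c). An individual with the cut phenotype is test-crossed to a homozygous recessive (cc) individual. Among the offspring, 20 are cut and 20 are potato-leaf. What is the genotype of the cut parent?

Test cross: ? × cc
Offspring: 20 cut, 20 potato-leaf — approximately 1:1.
A 1:1 ratio in a test cross indicates the unknown parent is heterozygous (Cc).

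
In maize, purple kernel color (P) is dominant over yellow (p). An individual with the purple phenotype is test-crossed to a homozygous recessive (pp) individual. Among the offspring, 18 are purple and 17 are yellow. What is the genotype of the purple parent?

Test cross: ? × pp
Offspring: 18 purple, 17 yellow — approximately 1:1.
A 1:1 ratio in a test cross indicates the unknown parent is heterozygous (Pp).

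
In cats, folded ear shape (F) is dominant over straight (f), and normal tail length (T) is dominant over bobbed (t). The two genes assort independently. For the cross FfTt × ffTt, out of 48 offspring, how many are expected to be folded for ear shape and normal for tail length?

Dihybrid cross FfTt × ffTt — consider each gene separately:
ear shape: Ff × ff → 2 Ff, 2 ff → 2 F_ : 2 ff (out of 4)
tail length: Tt × Tt → 1 TT, 2 Tt, 1 tt → 3 T_ : 1 tt (out of 4)
Looking for: folded (F_) and normal (T_)
P(folded) = 2/4, P(normal) = 3/4
P(both) = 2/4 × 3/4 = 6/16 = 3/8
Expected count = 3/8 × 48 = 18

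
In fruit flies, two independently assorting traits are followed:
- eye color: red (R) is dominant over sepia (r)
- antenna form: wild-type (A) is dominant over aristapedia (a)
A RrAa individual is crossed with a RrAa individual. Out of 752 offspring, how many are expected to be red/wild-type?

Dihybrid cross RrAa × RrAa — consider each gene separately:
eye color: Rr × Rr → 1 RR, 2 Rr, 1 rr → 3 R_ : 1 rr (out of 4)
antenna form: Aa × Aa → 1 AA, 2 Aa, 1 aa → 3 A_ : 1 aa (out of 4)
Combine (counts out of 4 × 4 = 16): red/wild-type (R_A_) = 3×3 = 9; red/aristapedia (R_aa) = 3×1 = 3; sepia/wild-type (rrA_) = 1×3 = 3; sepia/aristapedia (rraa) = 1×1 = 1
Phenotype counts (out of 16): 9 red/wild-type, 3 red/aristapedia, 3 sepia/wild-type, 1 sepia/aristapedia
red/wild-type: 9 out of 16 → fraction 9/16
Expected count = 9/16 × 752 = 423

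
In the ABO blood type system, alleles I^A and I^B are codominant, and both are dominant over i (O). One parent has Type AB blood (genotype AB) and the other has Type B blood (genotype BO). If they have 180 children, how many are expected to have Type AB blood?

Cross: AB × BO
Possible offspring genotypes: 1 AB, 1 AO, 1 BB, 1 BO
Blood type counts: 1 Type AB, 1 Type A, 2 Type B
Probability of Type AB: 1/4
Expected count = 1/4 × 180 = 45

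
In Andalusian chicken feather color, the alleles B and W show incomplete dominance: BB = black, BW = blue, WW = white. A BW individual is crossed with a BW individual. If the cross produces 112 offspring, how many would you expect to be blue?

Punnett square for BW × BW:
Offspring genotypes: 1 BB, 2 BW, 1 WW
Phenotype counts: 1 black, 2 blue, 1 white
blue: 2 out of 4 → fraction 1/2
Expected count = 1/2 × 112 = 56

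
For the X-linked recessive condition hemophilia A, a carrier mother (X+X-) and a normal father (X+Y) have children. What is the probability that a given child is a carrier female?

Cross: X+X- × X+Y
Offspring: 1 X+X+, 1 X+Y, 1 X+X-, 1 X-Y
Probability of a carrier female: 1/4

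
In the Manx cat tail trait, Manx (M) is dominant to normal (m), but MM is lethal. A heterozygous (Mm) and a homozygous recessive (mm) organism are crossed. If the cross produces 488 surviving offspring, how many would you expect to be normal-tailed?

Cross: Mm × mm
Punnett square offspring (before lethality): 2 Mm, 2 mm
No MM offspring are produced in this cross.
normal-tailed: 2 out of 4 → fraction 1/2
Expected count = 1/2 × 488 = 244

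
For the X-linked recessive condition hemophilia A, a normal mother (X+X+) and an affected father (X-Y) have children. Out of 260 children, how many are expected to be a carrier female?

Cross: X+X+ × X-Y
Offspring: 2 X+X-, 2 X+Y
Probability of a carrier female: 2/4 = 1/2
Expected count = 1/2 × 260 = 130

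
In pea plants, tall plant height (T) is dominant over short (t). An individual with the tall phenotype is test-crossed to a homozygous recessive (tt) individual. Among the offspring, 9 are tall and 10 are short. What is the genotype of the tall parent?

Test cross: ? × tt
Offspring: 9 tall, 10 short — approximately 1:1.
A 1:1 ratio in a test cross indicates the unknown parent is heterozygous (Tt).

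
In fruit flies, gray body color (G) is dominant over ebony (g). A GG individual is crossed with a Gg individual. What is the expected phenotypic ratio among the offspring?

Punnett square for GG × Gg:
Offspring genotypes: 2 GG, 2 Gg
gray: 4, ebony: 0
Ratio: all gray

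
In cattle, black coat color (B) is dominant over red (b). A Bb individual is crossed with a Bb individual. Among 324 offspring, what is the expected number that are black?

Punnett square for Bb × Bb:
Offspring genotypes: 1 BB, 2 Bb, 1 bb
black: 3, red: 1
black: 3 out of 4 → fraction 3/4
Expected count = 3/4 × 324 = 243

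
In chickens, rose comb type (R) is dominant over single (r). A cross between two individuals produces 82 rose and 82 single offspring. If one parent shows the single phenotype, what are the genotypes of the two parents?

Observed offspring: 82 rose, 82 single
The observed ratio simplifies to 1:1. One parent shows single, so its genotype must be rr. A 1:1 offspring split requires the other parent to be heterozygous (Rr).
Parent genotypes: rr × Rr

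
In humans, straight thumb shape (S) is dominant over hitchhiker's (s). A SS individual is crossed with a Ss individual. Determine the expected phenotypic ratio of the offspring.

Punnett square for SS × Ss:
Offspring genotypes: 2 SS, 2 Ss
straight: 4, hitchhiker's: 0
Ratio: all straight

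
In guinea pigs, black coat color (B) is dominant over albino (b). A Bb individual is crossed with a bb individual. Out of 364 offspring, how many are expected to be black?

Punnett square for Bb × bb:
Offspring genotypes: 2 Bb, 2 bb
black: 2, albino: 2
black: 2 out of 4 → fraction 1/2
Expected count = 1/2 × 364 = 182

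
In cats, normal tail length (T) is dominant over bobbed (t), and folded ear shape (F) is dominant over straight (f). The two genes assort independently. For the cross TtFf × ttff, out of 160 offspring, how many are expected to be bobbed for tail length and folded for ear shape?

Dihybrid cross TtFf × ttff — consider each gene separately:
tail length: Tt × tt → 2 Tt, 2 tt → 2 T_ : 2 tt (out of 4)
ear shape: Ff × ff → 2 Ff, 2 ff → 2 F_ : 2 ff (out of 4)
Looking for: bobbed (tt) and folded (F_)
P(bobbed) = 2/4, P(folded) = 2/4
P(both) = 2/4 × 2/4 = 4/16 = 1/4
Expected count = 1/4 × 160 = 40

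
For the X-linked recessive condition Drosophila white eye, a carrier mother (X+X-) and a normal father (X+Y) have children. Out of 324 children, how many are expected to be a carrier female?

Cross: X+X- × X+Y
Offspring: 1 X+X+, 1 X+Y, 1 X+X-, 1 X-Y
Probability of a carrier female: 1/4
Expected count = 1/4 × 324 = 81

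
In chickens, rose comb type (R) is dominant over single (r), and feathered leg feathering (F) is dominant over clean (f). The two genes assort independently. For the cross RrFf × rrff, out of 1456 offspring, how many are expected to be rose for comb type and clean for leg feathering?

Dihybrid cross RrFf × rrff — consider each gene separately:
comb type: Rr × rr → 2 Rr, 2 rr → 2 R_ : 2 rr (out of 4)
leg feathering: Ff × ff → 2 Ff, 2 ff → 2 F_ : 2 ff (out of 4)
Looking for: rose (R_) and clean (ff)
P(rose) = 2/4, P(clean) = 2/4
P(both) = 2/4 × 2/4 = 4/16 = 1/4
Expected count = 1/4 × 1456 = 364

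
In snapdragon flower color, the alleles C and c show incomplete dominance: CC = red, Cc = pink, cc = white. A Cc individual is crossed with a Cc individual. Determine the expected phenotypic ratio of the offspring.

Punnett square for Cc × Cc:
Offspring genotypes: 1 CC, 2 Cc, 1 cc
Phenotype counts: 1 red, 2 pink, 1 white
Ratio: 1 red : 2 pink : 1 white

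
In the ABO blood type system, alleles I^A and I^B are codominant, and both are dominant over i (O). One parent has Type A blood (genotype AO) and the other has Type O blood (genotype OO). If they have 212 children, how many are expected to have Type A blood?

Cross: AO × OO
Possible offspring genotypes: 2 AO, 2 OO
Blood type counts: 2 Type A, 2 Type O
Probability of Type A: 2/4 = 1/2
Expected count = 1/2 × 212 = 106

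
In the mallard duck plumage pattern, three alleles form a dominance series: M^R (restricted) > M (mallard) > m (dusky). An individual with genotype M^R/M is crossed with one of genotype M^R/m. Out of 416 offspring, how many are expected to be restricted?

Cross: M^R/M × M^R/m
Allele dominance: M^R > M > m
Offspring genotypes: 1 M^R/M^R, 1 M^R/m, 1 M^R/M, 1 M/m
Phenotype counts: 3 restricted, 1 mallard
restricted: 3 out of 4 → fraction 3/4
Expected count = 3/4 × 416 = 312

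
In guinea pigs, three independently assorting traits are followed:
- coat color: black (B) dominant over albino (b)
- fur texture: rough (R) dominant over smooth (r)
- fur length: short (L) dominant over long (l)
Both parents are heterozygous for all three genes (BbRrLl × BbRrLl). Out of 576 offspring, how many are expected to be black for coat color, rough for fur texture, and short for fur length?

Trihybrid cross: BbRrLl × BbRrLl
Each trait segregates independently with a 3:1 phenotypic ratio, so each gene contributes 3/4 (dominant) or 1/4 (recessive).
Target: black (coat color), rough (fur texture), short (fur length)
Probability = product of independent per-trait probabilities
= 3/4 × 3/4 × 3/4 = 27/64
Expected count = 27/64 × 576 = 243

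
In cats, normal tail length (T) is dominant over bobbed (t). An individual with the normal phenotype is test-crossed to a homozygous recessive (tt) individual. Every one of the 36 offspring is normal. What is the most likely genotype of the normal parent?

Test cross: ? × tt
All offspring are normal.
If the unknown parent were heterozygous (Tt), about half of 36 offspring would be bobbed; none are. The unknown parent is most likely homozygous dominant (TT).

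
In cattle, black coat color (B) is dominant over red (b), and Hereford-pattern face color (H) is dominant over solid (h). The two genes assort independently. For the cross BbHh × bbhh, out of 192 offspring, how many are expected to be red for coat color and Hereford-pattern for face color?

Dihybrid cross BbHh × bbhh — consider each gene separately:
coat color: Bb × bb → 2 Bb, 2 bb → 2 B_ : 2 bb (out of 4)
face color: Hh × hh → 2 Hh, 2 hh → 2 H_ : 2 hh (out of 4)
Looking for: red (bb) and Hereford-pattern (H_)
P(red) = 2/4, P(Hereford-pattern) = 2/4
P(both) = 2/4 × 2/4 = 4/16 = 1/4
Expected count = 1/4 × 192 = 48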